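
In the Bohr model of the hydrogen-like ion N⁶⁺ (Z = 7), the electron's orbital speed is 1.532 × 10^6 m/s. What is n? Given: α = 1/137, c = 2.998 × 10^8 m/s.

10

v_n = Zαc/n ⇒ n = Zαc/v = 7 × 0.007299 × 2.998 × 10^8 / 1.532 × 10^6 ≈ 10.00
n = 10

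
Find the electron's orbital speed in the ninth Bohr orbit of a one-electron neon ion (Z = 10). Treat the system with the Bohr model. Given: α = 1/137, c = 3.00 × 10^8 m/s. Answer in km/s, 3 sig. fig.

2430 km/s

v_n = Zαc/n = 10 × 0.00730 × 3.00 × 10^8 / 9
    = 2430 km/s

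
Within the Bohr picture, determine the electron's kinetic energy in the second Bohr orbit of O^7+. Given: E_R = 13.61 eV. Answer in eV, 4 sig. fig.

217.8 eV

For a Coulomb orbit the virial theorem gives K = −E_n.
E_n = −E_R·Z²/n², so K = E_R·Z²/n² = 13.61 × 8²/2² = 217.8 eV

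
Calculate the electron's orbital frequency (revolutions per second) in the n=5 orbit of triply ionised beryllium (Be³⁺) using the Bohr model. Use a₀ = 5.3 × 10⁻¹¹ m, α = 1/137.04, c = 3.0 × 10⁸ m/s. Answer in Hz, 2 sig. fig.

8.4 × 10¹⁴ Hz

r = n²a₀/Z = 3.3 × 10⁻¹⁰ m, v = Zαc/n = 1.8 × 10⁶ m/s
f = v/(2πr) = 8.4 × 10¹⁴ Hz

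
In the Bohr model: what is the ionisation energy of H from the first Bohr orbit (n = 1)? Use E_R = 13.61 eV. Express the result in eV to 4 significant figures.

13.61 eV

E_n = −E_R·Z²/n² = −13.61 × 1²/1² eV = -13.61 eV
Ionisation energy = −E_n = 13.61 eV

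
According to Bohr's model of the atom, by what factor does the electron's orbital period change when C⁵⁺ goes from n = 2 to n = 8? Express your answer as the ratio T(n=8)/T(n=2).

64

T ∝ Z^-2 · n^3; with Z fixed, T ∝ n^3.
T(n=8)/T(n=2) = (8/2)^3 = 64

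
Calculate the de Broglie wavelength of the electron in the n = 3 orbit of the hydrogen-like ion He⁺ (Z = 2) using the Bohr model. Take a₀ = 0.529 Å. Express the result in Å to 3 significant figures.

The Bohr quantisation condition is nλ = 2πr_n.
r_n = n²a₀/Z = 2.38 Å
λ = 2πr_n/n = 2π·2.38/3 = 4.99 Å

4.99 Å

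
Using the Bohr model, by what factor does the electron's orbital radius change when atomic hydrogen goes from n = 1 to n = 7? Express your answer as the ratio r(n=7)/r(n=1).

49

r ∝ Z^-1 · n^2; with Z fixed, r ∝ n^2.
r(n=7)/r(n=1) = (7/1)^2 = 49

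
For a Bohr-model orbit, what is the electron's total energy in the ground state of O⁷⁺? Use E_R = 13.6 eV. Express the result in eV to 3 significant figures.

E_n = −E_R·Z²/n² = −13.6 × 8²/1² = -870 eV

-870 eV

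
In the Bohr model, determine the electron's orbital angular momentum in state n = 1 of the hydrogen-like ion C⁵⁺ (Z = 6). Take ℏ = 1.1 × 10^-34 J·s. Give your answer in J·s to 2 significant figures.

1.1 × 10^-34 J·s

L_n = nℏ = 1 × 1.1 × 10^-34 = 1.1 × 10^-34 J·s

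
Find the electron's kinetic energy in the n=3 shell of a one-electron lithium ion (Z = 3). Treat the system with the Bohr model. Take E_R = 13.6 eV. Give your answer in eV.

For a Coulomb orbit the virial theorem gives K = −E_n.
E_n = −E_R·Z²/n², so K = E_R·Z²/n² = 13.6 × 3²/3² = 13.6 eV

13.6 eV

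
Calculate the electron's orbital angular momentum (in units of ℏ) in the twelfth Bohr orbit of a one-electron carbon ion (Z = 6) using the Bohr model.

L_n = nℏ, so L/ℏ = n = 12.

12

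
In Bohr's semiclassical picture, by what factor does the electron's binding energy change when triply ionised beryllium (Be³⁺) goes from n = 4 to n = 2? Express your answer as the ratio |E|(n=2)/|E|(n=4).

4

|E| ∝ Z^2 · n^-2; with Z fixed, |E| ∝ n^-2.
|E|(n=2)/|E|(n=4) = (2/4)^-2 = 4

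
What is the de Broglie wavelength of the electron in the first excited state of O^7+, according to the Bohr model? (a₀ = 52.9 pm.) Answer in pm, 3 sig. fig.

83.1 pm

The Bohr quantisation condition is nλ = 2πr_n.
r_n = n²a₀/Z = 26.4 pm
λ = 2πr_n/n = 2π·26.4/2 = 83.1 pm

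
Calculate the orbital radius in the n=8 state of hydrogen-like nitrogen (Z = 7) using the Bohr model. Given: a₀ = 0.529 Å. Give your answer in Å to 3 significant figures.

r_n = n²a₀/Z = 8² × 0.529 / 7
    = 64 × 0.529 / 7 = 4.84 Å

4.84 Å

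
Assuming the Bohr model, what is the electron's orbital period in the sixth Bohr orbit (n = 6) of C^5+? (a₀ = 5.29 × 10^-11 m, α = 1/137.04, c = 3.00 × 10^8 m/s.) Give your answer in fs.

0.911 fs

r = n²a₀/Z = 6²·5.29 × 10^-11/6 = 3.17 × 10^-10 m
v = Zαc/n = 6·0.00730·3.00 × 10^8/6 = 2.19 × 10^6 m/s
T = 2πr/v = 9.11 × 10^-16 s = 0.911 fs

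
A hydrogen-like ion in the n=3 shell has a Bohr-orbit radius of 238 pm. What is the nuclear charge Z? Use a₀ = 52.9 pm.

r_n = n²a₀/Z ⇒ Z = n²a₀/r = 3² × 52.9 / 238 ≈ 2.00
Z = 2

2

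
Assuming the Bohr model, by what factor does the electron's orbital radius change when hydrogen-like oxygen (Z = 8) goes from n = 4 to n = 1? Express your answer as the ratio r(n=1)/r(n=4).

r ∝ Z^-1 · n^2; with Z fixed, r ∝ n^2.
r(n=1)/r(n=4) = (1/4)^2 = 1/16

1/16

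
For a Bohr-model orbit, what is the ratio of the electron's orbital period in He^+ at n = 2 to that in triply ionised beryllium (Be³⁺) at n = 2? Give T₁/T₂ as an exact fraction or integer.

4

T ∝ Z^-2 · n^3
T₁/T₂ = (2/4)^-2 · (2/2)^3 = 4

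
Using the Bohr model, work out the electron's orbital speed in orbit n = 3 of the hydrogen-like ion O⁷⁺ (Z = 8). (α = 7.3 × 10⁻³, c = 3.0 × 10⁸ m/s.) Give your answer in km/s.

5800 km/s

v_n = Zαc/n = 8 × 0.0073 × 3.0 × 10⁸ / 3
    = 5800 km/s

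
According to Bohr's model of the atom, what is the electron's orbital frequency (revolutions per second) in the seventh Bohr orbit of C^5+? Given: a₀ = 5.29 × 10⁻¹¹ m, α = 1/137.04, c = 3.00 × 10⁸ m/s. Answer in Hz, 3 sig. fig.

6.91 × 10¹⁴ Hz

r = n²a₀/Z = 4.32 × 10⁻¹⁰ m, v = Zαc/n = 1.88 × 10⁶ m/s
f = v/(2πr) = 6.91 × 10¹⁴ Hz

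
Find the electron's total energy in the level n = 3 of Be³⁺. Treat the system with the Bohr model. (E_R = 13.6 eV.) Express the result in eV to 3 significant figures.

-24.2 eV

E_n = −E_R·Z²/n² = −13.6 × 4²/3² = -24.2 eV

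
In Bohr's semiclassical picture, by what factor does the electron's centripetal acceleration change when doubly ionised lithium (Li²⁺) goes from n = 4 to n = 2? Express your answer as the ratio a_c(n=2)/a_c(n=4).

16

a_c ∝ Z^3 · n^-4; with Z fixed, a_c ∝ n^-4.
a_c(n=2)/a_c(n=4) = (2/4)^-4 = 16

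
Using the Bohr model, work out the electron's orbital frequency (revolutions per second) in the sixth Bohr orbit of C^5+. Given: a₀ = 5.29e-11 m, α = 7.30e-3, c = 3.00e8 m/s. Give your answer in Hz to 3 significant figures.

1.10e15 Hz

r = n²a₀/Z = 3.17e-10 m, v = Zαc/n = 2.19e6 m/s
f = v/(2πr) = 1.10e15 Hz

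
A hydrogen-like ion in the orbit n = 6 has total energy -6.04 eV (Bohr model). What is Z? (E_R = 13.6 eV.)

E_n = −E_R Z²/n² ⇒ Z² = −E_n n²/E_R = 6.04 × 6² / 13.6 ≈ 15.99
Z = 4

4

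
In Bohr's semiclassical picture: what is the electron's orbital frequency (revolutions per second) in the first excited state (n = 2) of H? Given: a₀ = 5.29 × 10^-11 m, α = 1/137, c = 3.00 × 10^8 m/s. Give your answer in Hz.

8.24 × 10^14 Hz

r = n²a₀/Z = 2.12 × 10^-10 m, v = Zαc/n = 1.09 × 10^6 m/s
f = v/(2πr) = 8.24 × 10^14 Hz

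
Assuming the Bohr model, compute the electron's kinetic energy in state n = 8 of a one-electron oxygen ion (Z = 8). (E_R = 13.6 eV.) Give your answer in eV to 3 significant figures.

13.6 eV

For a Coulomb orbit the virial theorem gives K = −E_n.
E_n = −E_R·Z²/n², so K = E_R·Z²/n² = 13.6 × 8²/8² = 13.6 eV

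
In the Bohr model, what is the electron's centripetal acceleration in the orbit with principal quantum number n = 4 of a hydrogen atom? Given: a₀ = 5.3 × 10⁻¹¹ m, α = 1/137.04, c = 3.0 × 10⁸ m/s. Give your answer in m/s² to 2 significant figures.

3.5 × 10²⁰ m/s²

r = n²a₀/Z = 8.5 × 10⁻¹⁰ m, v = Zαc/n = 5.5 × 10⁵ m/s
a = v²/r = (5.5 × 10⁵)² / 8.5 × 10⁻¹⁰ = 3.5 × 10²⁰ m/s²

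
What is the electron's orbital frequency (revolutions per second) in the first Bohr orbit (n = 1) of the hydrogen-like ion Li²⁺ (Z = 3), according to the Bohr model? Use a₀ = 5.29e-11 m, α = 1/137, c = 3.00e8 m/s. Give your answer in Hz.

r = n²a₀/Z = 1.76e-11 m, v = Zαc/n = 6.57e6 m/s
f = v/(2πr) = 5.93e16 Hz

5.93e16 Hz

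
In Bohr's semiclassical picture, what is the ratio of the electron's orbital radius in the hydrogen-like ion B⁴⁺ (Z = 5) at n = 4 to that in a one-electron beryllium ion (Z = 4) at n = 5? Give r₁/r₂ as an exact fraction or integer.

r ∝ Z^-1 · n^2
r₁/r₂ = (5/4)^-1 · (4/5)^2 = 64/125

64/125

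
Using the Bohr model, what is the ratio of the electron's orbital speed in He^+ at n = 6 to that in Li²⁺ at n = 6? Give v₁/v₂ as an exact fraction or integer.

v ∝ Z^1 · n^-1
v₁/v₂ = (2/3)^1 · (6/6)^-1 = 2/3

2/3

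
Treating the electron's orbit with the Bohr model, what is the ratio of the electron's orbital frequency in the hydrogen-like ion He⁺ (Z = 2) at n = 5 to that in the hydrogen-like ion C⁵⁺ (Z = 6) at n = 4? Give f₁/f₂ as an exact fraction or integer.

64/1125

f ∝ Z^2 · n^-3
f₁/f₂ = (2/6)^2 · (5/4)^-3 = 64/1125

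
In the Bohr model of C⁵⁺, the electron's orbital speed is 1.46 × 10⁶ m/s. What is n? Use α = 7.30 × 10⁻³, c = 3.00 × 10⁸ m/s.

v_n = Zαc/n ⇒ n = Zαc/v = 6 × 0.00730 × 3.00 × 10⁸ / 1.46 × 10⁶ ≈ 9.00
n = 9

9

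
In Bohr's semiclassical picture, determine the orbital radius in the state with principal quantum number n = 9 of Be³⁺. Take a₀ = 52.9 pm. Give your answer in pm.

r_n = n²a₀/Z = 9² × 52.9 / 4
    = 81 × 52.9 / 4 = 1070 pm

1070 pm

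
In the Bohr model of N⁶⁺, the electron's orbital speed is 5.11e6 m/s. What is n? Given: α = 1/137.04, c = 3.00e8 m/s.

3

v_n = Zαc/n ⇒ n = Zαc/v = 7 × 0.00730 × 3.00e8 / 5.11e6 ≈ 3.00
n = 3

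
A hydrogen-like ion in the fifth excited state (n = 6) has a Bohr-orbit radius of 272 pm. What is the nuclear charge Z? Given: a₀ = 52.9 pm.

7

r_n = n²a₀/Z ⇒ Z = n²a₀/r = 6² × 52.9 / 272 ≈ 7.00
Z = 7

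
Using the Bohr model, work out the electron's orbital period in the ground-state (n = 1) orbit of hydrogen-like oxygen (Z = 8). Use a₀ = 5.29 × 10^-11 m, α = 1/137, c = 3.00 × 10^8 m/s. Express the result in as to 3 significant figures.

r = n²a₀/Z = 1²·5.29 × 10^-11/8 = 6.61 × 10^-12 m
v = Zαc/n = 8·0.00730·3.00 × 10^8/1 = 1.75 × 10^7 m/s
T = 2πr/v = 2.37 × 10^-18 s = 2.37 as

2.37 as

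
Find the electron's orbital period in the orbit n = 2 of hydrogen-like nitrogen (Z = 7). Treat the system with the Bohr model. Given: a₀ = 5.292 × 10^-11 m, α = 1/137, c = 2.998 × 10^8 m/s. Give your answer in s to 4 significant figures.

2.481 × 10^-17 s

r = n²a₀/Z = 2²·5.292 × 10^-11/7 = 3.024 × 10^-11 m
v = Zαc/n = 7·0.007299·2.998 × 10^8/2 = 7.659 × 10^6 m/s
T = 2πr/v = 2.481 × 10^-17 s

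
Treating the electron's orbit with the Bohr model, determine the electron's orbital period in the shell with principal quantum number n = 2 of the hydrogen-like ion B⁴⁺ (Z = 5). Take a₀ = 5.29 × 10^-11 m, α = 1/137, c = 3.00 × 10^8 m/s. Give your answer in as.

48.6 as

r = n²a₀/Z = 2²·5.29 × 10^-11/5 = 4.23 × 10^-11 m
v = Zαc/n = 5·0.00730·3.00 × 10^8/2 = 5.47 × 10^6 m/s
T = 2πr/v = 4.86 × 10^-17 s = 48.6 as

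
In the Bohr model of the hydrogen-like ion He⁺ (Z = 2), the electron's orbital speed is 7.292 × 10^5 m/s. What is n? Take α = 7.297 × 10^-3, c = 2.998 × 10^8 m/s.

v_n = Zαc/n ⇒ n = Zαc/v = 2 × 0.007297 × 2.998 × 10^8 / 7.292 × 10^5 ≈ 6.00
n = 6

6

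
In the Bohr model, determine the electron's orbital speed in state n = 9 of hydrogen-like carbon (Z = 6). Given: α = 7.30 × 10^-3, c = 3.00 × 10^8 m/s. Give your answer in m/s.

1.46 × 10^6 m/s

v_n = Zαc/n = 6 × 0.00730 × 3.00 × 10^8 / 9
    = 1.46 × 10^6 m/s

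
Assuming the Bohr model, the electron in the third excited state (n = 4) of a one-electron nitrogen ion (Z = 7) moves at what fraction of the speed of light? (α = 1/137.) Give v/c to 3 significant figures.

v_n = Zαc/n, so v/c = Zα/n = 7 × 0.00730 / 4 = 0.0128

0.0128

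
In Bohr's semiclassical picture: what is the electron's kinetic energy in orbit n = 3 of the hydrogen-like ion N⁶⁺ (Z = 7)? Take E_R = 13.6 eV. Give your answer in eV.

74.0 eV

For a Coulomb orbit the virial theorem gives K = −E_n.
E_n = −E_R·Z²/n², so K = E_R·Z²/n² = 13.6 × 7²/3² = 74.0 eV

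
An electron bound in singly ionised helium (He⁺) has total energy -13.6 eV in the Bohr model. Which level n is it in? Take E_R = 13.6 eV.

2

E_n = −E_R Z²/n² ⇒ n² = E_R Z²/(−E_n) = 13.6 × 2² / 13.6 ≈ 4.00
n = 2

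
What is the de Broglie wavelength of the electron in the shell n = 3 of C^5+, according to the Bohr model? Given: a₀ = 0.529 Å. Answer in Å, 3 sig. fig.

The Bohr quantisation condition is nλ = 2πr_n.
r_n = n²a₀/Z = 0.793 Å
λ = 2πr_n/n = 2π·0.793/3 = 1.66 Å

1.66 Å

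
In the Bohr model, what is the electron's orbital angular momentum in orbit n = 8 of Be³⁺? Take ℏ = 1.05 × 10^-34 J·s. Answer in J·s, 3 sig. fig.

L_n = nℏ = 8 × 1.05 × 10^-34 = 8.40 × 10^-34 J·s

8.40 × 10^-34 J·s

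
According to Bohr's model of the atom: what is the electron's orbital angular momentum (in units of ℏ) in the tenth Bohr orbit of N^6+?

10

L_n = nℏ, so L/ℏ = n = 10.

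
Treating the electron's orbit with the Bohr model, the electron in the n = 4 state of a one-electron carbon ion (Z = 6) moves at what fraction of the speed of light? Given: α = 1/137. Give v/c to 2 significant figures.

0.011

v_n = Zαc/n, so v/c = Zα/n = 6 × 0.0073 / 4 = 0.011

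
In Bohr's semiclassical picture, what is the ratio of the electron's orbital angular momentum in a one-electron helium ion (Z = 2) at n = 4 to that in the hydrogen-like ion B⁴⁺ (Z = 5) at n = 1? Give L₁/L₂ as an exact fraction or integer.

4

L = nℏ is independent of Z.
L₁/L₂ = n₁/n₂ = 4/1 = 4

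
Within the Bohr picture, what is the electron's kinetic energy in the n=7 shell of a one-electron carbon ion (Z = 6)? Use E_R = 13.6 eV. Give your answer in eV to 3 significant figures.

For a Coulomb orbit the virial theorem gives K = −E_n.
E_n = −E_R·Z²/n², so K = E_R·Z²/n² = 13.6 × 6²/7² = 9.99 eV

9.99 eV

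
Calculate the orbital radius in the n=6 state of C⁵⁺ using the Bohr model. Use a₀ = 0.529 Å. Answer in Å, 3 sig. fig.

r_n = n²a₀/Z = 6² × 0.529 / 6
    = 36 × 0.529 / 6 = 3.17 Å

3.17 Å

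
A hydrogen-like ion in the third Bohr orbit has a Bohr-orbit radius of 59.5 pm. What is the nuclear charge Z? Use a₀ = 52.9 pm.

r_n = n²a₀/Z ⇒ Z = n²a₀/r = 3² × 52.9 / 59.5 ≈ 8.00
Z = 8

8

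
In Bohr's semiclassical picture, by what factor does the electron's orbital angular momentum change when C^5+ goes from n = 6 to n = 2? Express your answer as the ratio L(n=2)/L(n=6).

L = nℏ depends only on n, so L ∝ n.
L(n=2)/L(n=6) = (2/6)^1 = 1/3

1/3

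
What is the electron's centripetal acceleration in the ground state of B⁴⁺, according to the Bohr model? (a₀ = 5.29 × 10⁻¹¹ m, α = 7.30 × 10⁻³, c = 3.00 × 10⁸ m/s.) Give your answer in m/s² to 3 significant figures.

r = n²a₀/Z = 1.06 × 10⁻¹¹ m, v = Zαc/n = 1.09 × 10⁷ m/s
a = v²/r = (1.09 × 10⁷)² / 1.06 × 10⁻¹¹ = 1.13 × 10²⁵ m/s²

1.13 × 10²⁵ m/s²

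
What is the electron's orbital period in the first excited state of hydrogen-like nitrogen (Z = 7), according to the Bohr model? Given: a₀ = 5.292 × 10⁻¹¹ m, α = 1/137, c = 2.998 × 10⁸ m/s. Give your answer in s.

r = n²a₀/Z = 2²·5.292 × 10⁻¹¹/7 = 3.024 × 10⁻¹¹ m
v = Zαc/n = 7·0.007299·2.998 × 10⁸/2 = 7.659 × 10⁶ m/s
T = 2πr/v = 2.481 × 10⁻¹⁷ s

2.481 × 10⁻¹⁷ s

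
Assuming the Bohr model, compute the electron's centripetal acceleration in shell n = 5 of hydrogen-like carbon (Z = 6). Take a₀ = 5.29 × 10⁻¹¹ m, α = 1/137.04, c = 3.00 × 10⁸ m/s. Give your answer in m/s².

r = n²a₀/Z = 2.20 × 10⁻¹⁰ m, v = Zαc/n = 2.63 × 10⁶ m/s
a = v²/r = (2.63 × 10⁶)² / 2.20 × 10⁻¹⁰ = 3.13 × 10²² m/s²

3.13 × 10²² m/s²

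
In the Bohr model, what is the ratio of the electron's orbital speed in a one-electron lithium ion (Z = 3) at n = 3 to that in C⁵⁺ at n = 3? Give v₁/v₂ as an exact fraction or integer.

1/2

v ∝ Z^1 · n^-1
v₁/v₂ = (3/6)^1 · (3/3)^-1 = 1/2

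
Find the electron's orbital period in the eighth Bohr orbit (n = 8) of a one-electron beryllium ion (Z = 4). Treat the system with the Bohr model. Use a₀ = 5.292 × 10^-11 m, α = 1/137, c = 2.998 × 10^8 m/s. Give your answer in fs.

4.862 fs

r = n²a₀/Z = 8²·5.292 × 10^-11/4 = 8.467 × 10^-10 m
v = Zαc/n = 4·0.007299·2.998 × 10^8/8 = 1.094 × 10^6 m/s
T = 2πr/v = 4.862 × 10^-15 s = 4.862 fs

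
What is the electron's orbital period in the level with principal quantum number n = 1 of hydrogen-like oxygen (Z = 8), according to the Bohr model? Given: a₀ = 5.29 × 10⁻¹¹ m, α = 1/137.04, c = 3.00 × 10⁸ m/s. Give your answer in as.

r = n²a₀/Z = 1²·5.29 × 10⁻¹¹/8 = 6.61 × 10⁻¹² m
v = Zαc/n = 8·0.00730·3.00 × 10⁸/1 = 1.75 × 10⁷ m/s
T = 2πr/v = 2.37 × 10⁻¹⁸ s = 2.37 as

2.37 as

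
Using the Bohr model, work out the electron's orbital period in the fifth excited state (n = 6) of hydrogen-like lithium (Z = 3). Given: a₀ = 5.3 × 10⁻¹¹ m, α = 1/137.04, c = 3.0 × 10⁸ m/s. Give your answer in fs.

r = n²a₀/Z = 6²·5.3 × 10⁻¹¹/3 = 6.4 × 10⁻¹⁰ m
v = Zαc/n = 3·0.0073·3.0 × 10⁸/6 = 1.1 × 10⁶ m/s
T = 2πr/v = 3.7 × 10⁻¹⁵ s = 3.7 fs

3.7 fs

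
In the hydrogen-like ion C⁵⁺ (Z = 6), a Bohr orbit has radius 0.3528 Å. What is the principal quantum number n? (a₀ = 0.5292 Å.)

2

r_n = n²a₀/Z ⇒ n² = rZ/a₀ = 0.3528 × 6 / 0.5292 ≈ 4.00
n = 2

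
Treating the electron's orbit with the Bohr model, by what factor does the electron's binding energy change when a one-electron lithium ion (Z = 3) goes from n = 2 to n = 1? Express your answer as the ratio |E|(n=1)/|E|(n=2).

4

|E| ∝ Z^2 · n^-2; with Z fixed, |E| ∝ n^-2.
|E|(n=1)/|E|(n=2) = (1/2)^-2 = 4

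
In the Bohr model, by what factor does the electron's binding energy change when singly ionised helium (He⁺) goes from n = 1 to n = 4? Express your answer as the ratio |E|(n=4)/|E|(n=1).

|E| ∝ Z^2 · n^-2; with Z fixed, |E| ∝ n^-2.
|E|(n=4)/|E|(n=1) = (4/1)^-2 = 1/16

1/16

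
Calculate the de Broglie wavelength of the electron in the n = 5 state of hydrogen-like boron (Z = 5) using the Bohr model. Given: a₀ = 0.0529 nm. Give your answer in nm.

The Bohr quantisation condition is nλ = 2πr_n.
r_n = n²a₀/Z = 0.265 nm
λ = 2πr_n/n = 2π·0.265/5 = 0.332 nm

0.332 nm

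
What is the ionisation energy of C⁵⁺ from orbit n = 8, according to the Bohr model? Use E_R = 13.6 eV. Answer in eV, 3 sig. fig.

7.65 eV

E_n = −E_R·Z²/n² = −13.6 × 6²/8² eV = -7.65 eV
Ionisation energy = −E_n = 7.65 eV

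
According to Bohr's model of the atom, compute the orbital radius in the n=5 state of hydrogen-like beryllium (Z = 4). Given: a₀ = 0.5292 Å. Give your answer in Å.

3.308 Å

r_n = n²a₀/Z = 5² × 0.5292 / 4
    = 25 × 0.5292 / 4 = 3.308 Å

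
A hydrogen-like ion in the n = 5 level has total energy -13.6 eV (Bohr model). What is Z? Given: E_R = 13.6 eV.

E_n = −E_R Z²/n² ⇒ Z² = −E_n n²/E_R = 13.6 × 5² / 13.6 ≈ 25.00
Z = 5

5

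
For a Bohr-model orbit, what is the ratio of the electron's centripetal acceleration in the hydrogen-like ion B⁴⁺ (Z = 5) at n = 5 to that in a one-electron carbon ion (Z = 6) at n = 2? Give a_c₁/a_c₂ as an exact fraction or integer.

a_c ∝ Z^3 · n^-4
a_c₁/a_c₂ = (5/6)^3 · (5/2)^-4 = 2/135

2/135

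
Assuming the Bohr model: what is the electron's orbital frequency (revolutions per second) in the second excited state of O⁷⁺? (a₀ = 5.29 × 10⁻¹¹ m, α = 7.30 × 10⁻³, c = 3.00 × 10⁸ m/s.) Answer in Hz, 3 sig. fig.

1.56 × 10¹⁶ Hz

r = n²a₀/Z = 5.95 × 10⁻¹¹ m, v = Zαc/n = 5.84 × 10⁶ m/s
f = v/(2πr) = 1.56 × 10¹⁶ Hz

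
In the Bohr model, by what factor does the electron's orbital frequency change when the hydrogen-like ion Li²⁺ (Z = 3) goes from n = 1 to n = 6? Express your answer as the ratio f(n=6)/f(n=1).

1/216

f ∝ Z^2 · n^-3; with Z fixed, f ∝ n^-3.
f(n=6)/f(n=1) = (6/1)^-3 = 1/216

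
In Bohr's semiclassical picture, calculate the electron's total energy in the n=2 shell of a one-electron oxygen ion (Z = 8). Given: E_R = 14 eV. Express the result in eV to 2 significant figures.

E_n = −E_R·Z²/n² = −14 × 8²/2² = -220 eV

-220 eV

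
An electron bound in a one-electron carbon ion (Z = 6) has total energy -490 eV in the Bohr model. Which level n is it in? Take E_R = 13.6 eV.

1

E_n = −E_R Z²/n² ⇒ n² = E_R Z²/(−E_n) = 13.6 × 6² / 490 ≈ 1.00
n = 1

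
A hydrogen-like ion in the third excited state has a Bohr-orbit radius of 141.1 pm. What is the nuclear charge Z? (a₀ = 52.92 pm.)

6

r_n = n²a₀/Z ⇒ Z = n²a₀/r = 4² × 52.92 / 141.1 ≈ 6.00
Z = 6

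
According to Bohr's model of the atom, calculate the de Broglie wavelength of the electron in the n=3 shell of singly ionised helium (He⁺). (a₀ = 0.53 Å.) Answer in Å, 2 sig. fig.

The Bohr quantisation condition is nλ = 2πr_n.
r_n = n²a₀/Z = 2.4 Å
λ = 2πr_n/n = 2π·2.4/3 = 5.0 Å

5.0 Å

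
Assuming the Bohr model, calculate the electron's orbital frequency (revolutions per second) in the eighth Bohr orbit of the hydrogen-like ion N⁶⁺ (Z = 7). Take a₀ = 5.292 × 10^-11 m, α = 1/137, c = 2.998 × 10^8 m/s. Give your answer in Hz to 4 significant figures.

r = n²a₀/Z = 4.838 × 10^-10 m, v = Zαc/n = 1.915 × 10^6 m/s
f = v/(2πr) = 6.299 × 10^14 Hz

6.299 × 10^14 Hz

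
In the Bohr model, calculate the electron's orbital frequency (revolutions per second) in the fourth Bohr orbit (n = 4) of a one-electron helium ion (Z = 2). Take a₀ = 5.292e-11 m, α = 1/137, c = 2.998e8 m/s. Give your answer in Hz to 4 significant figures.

4.113e14 Hz

r = n²a₀/Z = 4.234e-10 m, v = Zαc/n = 1.094e6 m/s
f = v/(2πr) = 4.113e14 Hz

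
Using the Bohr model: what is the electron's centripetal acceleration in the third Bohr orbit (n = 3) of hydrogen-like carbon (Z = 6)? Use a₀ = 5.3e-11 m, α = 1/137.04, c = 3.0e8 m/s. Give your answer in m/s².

r = n²a₀/Z = 8.0e-11 m, v = Zαc/n = 4.4e6 m/s
a = v²/r = (4.4e6)² / 8.0e-11 = 2.4e23 m/s²

2.4e23 m/s²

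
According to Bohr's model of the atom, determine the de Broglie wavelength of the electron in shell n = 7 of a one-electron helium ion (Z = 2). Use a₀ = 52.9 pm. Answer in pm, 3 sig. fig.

1160 pm

The Bohr quantisation condition is nλ = 2πr_n.
r_n = n²a₀/Z = 1300 pm
λ = 2πr_n/n = 2π·1300/7 = 1160 pm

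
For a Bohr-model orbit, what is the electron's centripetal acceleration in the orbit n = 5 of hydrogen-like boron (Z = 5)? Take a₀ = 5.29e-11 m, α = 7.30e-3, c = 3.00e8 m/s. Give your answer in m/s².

1.81e22 m/s²

r = n²a₀/Z = 2.64e-10 m, v = Zαc/n = 2.19e6 m/s
a = v²/r = (2.19e6)² / 2.64e-10 = 1.81e22 m/s²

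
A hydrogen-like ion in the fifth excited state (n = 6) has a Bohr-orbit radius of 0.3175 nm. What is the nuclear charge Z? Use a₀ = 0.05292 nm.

r_n = n²a₀/Z ⇒ Z = n²a₀/r = 6² × 0.05292 / 0.3175 ≈ 6.00
Z = 6

6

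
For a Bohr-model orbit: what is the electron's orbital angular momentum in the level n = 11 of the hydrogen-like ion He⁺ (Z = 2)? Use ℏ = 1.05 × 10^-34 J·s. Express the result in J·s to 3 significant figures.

L_n = nℏ = 11 × 1.05 × 10^-34 = 1.16 × 10^-33 J·s

1.16 × 10^-33 J·s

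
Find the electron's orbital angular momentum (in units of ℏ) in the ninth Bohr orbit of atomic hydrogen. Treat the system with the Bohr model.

9

L_n = nℏ, so L/ℏ = n = 9.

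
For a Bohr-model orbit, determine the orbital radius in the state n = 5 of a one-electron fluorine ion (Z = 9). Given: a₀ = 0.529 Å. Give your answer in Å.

1.47 Å

r_n = n²a₀/Z = 5² × 0.529 / 9
    = 25 × 0.529 / 9 = 1.47 Å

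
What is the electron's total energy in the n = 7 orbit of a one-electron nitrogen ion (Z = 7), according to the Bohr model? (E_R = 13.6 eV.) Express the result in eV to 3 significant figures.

-13.6 eV

E_n = −E_R·Z²/n² = −13.6 × 7²/7² = -13.6 eV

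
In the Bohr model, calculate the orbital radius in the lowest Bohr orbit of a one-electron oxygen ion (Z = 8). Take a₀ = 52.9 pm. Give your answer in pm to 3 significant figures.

r_n = n²a₀/Z = 1² × 52.9 / 8
    = 1 × 52.9 / 8 = 6.61 pm

6.61 pm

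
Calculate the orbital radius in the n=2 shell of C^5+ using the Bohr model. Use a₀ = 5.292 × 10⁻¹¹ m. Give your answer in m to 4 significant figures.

3.528 × 10⁻¹¹ m

r_n = n²a₀/Z = 2² × 5.292 × 10⁻¹¹ / 6
    = 4 × 5.292 × 10⁻¹¹ / 6 = 3.528 × 10⁻¹¹ m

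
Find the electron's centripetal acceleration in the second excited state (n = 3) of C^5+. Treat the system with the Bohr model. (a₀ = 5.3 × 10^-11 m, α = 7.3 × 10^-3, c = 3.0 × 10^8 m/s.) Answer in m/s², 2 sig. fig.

2.4 × 10^23 m/s²

r = n²a₀/Z = 8.0 × 10^-11 m, v = Zαc/n = 4.4 × 10^6 m/s
a = v²/r = (4.4 × 10^6)² / 8.0 × 10^-11 = 2.4 × 10^23 m/s²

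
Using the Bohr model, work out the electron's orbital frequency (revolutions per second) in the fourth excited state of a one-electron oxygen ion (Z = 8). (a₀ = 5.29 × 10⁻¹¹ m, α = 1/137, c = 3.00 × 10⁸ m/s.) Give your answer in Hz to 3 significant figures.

r = n²a₀/Z = 1.65 × 10⁻¹⁰ m, v = Zαc/n = 3.50 × 10⁶ m/s
f = v/(2πr) = 3.37 × 10¹⁵ Hz

3.37 × 10¹⁵ Hz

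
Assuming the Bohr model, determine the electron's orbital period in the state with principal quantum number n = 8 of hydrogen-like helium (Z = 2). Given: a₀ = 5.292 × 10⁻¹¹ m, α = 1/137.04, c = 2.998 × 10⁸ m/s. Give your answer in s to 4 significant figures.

1.945 × 10⁻¹⁴ s

r = n²a₀/Z = 8²·5.292 × 10⁻¹¹/2 = 1.693 × 10⁻⁹ m
v = Zαc/n = 2·0.007297·2.998 × 10⁸/8 = 5.469 × 10⁵ m/s
T = 2πr/v = 1.945 × 10⁻¹⁴ s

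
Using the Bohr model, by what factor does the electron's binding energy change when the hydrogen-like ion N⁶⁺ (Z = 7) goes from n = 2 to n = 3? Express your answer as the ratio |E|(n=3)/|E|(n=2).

4/9

|E| ∝ Z^2 · n^-2; with Z fixed, |E| ∝ n^-2.
|E|(n=3)/|E|(n=2) = (3/2)^-2 = 4/9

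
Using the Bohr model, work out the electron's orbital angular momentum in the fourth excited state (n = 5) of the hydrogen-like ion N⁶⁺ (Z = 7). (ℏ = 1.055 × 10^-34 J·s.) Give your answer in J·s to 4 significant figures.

L_n = nℏ = 5 × 1.055 × 10^-34 = 5.275 × 10^-34 J·s

5.275 × 10^-34 J·s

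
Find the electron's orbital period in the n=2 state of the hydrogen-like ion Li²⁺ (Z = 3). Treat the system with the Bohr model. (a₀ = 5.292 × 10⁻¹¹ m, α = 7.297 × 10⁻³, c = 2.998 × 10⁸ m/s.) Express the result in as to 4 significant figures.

135.1 as

r = n²a₀/Z = 2²·5.292 × 10⁻¹¹/3 = 7.056 × 10⁻¹¹ m
v = Zαc/n = 3·0.007297·2.998 × 10⁸/2 = 3.281 × 10⁶ m/s
T = 2πr/v = 1.351 × 10⁻¹⁶ s = 135.1 as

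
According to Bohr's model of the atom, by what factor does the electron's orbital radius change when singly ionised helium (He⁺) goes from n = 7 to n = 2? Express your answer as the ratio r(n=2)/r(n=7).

4/49

r ∝ Z^-1 · n^2; with Z fixed, r ∝ n^2.
r(n=2)/r(n=7) = (2/7)^2 = 4/49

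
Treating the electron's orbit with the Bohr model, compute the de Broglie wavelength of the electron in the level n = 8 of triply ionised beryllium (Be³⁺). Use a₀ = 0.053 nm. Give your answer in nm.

The Bohr quantisation condition is nλ = 2πr_n.
r_n = n²a₀/Z = 0.85 nm
λ = 2πr_n/n = 2π·0.85/8 = 0.67 nm

0.67 nm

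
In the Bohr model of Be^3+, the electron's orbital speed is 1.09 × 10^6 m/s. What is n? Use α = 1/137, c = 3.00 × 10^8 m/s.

v_n = Zαc/n ⇒ n = Zαc/v = 4 × 0.00730 × 3.00 × 10^8 / 1.09 × 10^6 ≈ 8.04
n = 8

8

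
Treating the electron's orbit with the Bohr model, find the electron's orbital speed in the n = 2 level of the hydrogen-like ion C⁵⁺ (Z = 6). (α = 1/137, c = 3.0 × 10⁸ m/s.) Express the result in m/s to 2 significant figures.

6.6 × 10⁶ m/s

v_n = Zαc/n = 6 × 0.0073 × 3.0 × 10⁸ / 2
    = 6.6 × 10⁶ m/s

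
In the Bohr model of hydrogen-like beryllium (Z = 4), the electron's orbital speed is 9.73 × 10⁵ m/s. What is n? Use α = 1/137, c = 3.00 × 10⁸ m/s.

9

v_n = Zαc/n ⇒ n = Zαc/v = 4 × 0.00730 × 3.00 × 10⁸ / 9.73 × 10⁵ ≈ 9.00
n = 9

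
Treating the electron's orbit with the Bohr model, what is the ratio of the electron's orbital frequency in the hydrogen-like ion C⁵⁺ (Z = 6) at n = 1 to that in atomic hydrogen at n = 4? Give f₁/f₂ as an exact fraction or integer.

2304

f ∝ Z^2 · n^-3
f₁/f₂ = (6/1)^2 · (1/4)^-3 = 2304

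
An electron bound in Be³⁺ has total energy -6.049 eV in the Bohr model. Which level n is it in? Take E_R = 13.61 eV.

E_n = −E_R Z²/n² ⇒ n² = E_R Z²/(−E_n) = 13.61 × 4² / 6.049 ≈ 36.00
n = 6

6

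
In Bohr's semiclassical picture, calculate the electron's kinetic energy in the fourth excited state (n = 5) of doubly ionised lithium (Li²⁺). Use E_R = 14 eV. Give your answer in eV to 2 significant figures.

5.0 eV

For a Coulomb orbit the virial theorem gives K = −E_n.
E_n = −E_R·Z²/n², so K = E_R·Z²/n² = 14 × 3²/5² = 5.0 eV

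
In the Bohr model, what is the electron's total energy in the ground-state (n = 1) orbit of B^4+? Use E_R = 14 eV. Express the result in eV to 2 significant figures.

-350 eV

E_n = −E_R·Z²/n² = −14 × 5²/1² = -350 eV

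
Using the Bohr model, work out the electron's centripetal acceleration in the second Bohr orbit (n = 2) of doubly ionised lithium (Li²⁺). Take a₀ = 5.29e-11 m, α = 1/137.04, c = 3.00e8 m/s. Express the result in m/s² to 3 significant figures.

1.53e23 m/s²

r = n²a₀/Z = 7.05e-11 m, v = Zαc/n = 3.28e6 m/s
a = v²/r = (3.28e6)² / 7.05e-11 = 1.53e23 m/s²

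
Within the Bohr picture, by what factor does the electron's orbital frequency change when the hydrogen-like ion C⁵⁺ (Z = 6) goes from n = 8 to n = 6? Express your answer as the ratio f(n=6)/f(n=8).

64/27

f ∝ Z^2 · n^-3; with Z fixed, f ∝ n^-3.
f(n=6)/f(n=8) = (6/8)^-3 = 64/27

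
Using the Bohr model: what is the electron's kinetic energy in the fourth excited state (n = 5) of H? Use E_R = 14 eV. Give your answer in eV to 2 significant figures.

0.56 eV

For a Coulomb orbit the virial theorem gives K = −E_n.
E_n = −E_R·Z²/n², so K = E_R·Z²/n² = 14 × 1²/5² = 0.56 eV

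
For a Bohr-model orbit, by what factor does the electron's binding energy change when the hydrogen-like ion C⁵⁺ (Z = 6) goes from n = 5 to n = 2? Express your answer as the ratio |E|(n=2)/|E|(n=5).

25/4

|E| ∝ Z^2 · n^-2; with Z fixed, |E| ∝ n^-2.
|E|(n=2)/|E|(n=5) = (2/5)^-2 = 25/4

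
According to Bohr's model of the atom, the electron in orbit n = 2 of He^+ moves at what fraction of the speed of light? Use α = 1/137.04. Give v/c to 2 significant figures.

v_n = Zαc/n, so v/c = Zα/n = 2 × 0.0073 / 2 = 0.0073

0.0073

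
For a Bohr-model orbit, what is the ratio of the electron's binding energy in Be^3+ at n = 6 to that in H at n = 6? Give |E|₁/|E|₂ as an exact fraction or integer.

16

|E| ∝ Z^2 · n^-2
|E|₁/|E|₂ = (4/1)^2 · (6/6)^-2 = 16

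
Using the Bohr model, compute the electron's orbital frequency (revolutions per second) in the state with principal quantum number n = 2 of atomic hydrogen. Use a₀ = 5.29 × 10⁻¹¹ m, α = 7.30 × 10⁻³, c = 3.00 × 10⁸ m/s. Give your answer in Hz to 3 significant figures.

8.24 × 10¹⁴ Hz

r = n²a₀/Z = 2.12 × 10⁻¹⁰ m, v = Zαc/n = 1.09 × 10⁶ m/s
f = v/(2πr) = 8.24 × 10¹⁴ Hz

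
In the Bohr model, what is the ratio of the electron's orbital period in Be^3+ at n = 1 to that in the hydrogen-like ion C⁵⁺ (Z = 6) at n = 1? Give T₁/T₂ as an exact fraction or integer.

T ∝ Z^-2 · n^3
T₁/T₂ = (4/6)^-2 · (1/1)^3 = 9/4

9/4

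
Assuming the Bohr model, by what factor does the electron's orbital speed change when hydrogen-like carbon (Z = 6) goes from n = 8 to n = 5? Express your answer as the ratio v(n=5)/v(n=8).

8/5

v ∝ Z^1 · n^-1; with Z fixed, v ∝ n^-1.
v(n=5)/v(n=8) = (5/8)^-1 = 8/5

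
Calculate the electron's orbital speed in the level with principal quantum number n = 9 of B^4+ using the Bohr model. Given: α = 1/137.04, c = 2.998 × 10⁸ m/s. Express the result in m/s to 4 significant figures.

1.215 × 10⁶ m/s

v_n = Zαc/n = 5 × 0.007297 × 2.998 × 10⁸ / 9
    = 1.215 × 10⁶ m/s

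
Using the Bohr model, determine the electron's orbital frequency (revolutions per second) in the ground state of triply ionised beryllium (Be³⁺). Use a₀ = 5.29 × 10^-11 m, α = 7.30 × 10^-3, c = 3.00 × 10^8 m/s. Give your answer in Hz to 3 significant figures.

1.05 × 10^17 Hz

r = n²a₀/Z = 1.32 × 10^-11 m, v = Zαc/n = 8.76 × 10^6 m/s
f = v/(2πr) = 1.05 × 10^17 Hz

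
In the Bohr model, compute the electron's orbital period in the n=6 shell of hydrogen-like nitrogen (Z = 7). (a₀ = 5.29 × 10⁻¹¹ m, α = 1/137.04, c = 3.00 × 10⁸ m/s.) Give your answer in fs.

0.669 fs

r = n²a₀/Z = 6²·5.29 × 10⁻¹¹/7 = 2.72 × 10⁻¹⁰ m
v = Zαc/n = 7·0.00730·3.00 × 10⁸/6 = 2.55 × 10⁶ m/s
T = 2πr/v = 6.69 × 10⁻¹⁶ s = 0.669 fs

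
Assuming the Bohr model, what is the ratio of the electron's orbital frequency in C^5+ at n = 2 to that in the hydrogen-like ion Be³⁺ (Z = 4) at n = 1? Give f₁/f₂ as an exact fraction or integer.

f ∝ Z^2 · n^-3
f₁/f₂ = (6/4)^2 · (2/1)^-3 = 9/32

9/32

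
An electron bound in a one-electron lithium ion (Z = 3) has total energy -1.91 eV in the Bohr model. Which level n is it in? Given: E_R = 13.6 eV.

8

E_n = −E_R Z²/n² ⇒ n² = E_R Z²/(−E_n) = 13.6 × 3² / 1.91 ≈ 64.08
n = 8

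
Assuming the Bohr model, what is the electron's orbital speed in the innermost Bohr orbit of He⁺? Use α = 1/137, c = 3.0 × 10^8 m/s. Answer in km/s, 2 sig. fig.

v_n = Zαc/n = 2 × 0.0073 × 3.0 × 10^8 / 1
    = 4400 km/s

4400 km/s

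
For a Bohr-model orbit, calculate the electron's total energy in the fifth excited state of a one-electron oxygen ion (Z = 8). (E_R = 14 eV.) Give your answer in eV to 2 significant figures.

-25 eV

E_n = −E_R·Z²/n² = −14 × 8²/6² = -25 eV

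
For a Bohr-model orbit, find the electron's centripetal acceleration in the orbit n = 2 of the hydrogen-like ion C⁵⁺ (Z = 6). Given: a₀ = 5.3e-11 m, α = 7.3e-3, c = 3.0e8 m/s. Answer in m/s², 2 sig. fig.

1.2e24 m/s²

r = n²a₀/Z = 3.5e-11 m, v = Zαc/n = 6.6e6 m/s
a = v²/r = (6.6e6)² / 3.5e-11 = 1.2e24 m/s²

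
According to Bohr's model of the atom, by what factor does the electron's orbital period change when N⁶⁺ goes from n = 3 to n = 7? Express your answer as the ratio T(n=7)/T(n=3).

T ∝ Z^-2 · n^3; with Z fixed, T ∝ n^3.
T(n=7)/T(n=3) = (7/3)^3 = 343/27

343/27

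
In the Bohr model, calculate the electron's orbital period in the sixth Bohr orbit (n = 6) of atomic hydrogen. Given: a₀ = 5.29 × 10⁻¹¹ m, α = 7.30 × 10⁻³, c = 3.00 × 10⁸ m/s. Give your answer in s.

r = n²a₀/Z = 6²·5.29 × 10⁻¹¹/1 = 1.90 × 10⁻⁹ m
v = Zαc/n = 1·0.00730·3.00 × 10⁸/6 = 3.65 × 10⁵ m/s
T = 2πr/v = 3.28 × 10⁻¹⁴ s

3.28 × 10⁻¹⁴ s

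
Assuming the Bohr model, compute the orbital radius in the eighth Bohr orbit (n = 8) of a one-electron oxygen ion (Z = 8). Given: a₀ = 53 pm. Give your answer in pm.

r_n = n²a₀/Z = 8² × 53 / 8
    = 64 × 53 / 8 = 420 pm

420 pm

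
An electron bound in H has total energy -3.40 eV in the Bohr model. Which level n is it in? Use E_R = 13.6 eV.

2

E_n = −E_R Z²/n² ⇒ n² = E_R Z²/(−E_n) = 13.6 × 1² / 3.40 ≈ 4.00
n = 2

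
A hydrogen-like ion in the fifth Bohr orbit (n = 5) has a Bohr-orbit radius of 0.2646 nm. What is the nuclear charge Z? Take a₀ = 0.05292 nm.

5

r_n = n²a₀/Z ⇒ Z = n²a₀/r = 5² × 0.05292 / 0.2646 ≈ 5.00
Z = 5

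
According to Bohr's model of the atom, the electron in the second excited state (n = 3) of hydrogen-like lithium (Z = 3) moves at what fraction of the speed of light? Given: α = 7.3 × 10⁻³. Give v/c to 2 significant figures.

v_n = Zαc/n, so v/c = Zα/n = 3 × 0.0073 / 3 = 0.0073

0.0073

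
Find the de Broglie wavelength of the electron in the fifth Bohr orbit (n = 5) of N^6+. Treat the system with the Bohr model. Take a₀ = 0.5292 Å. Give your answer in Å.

2.375 Å

The Bohr quantisation condition is nλ = 2πr_n.
r_n = n²a₀/Z = 1.890 Å
λ = 2πr_n/n = 2π·1.890/5 = 2.375 Å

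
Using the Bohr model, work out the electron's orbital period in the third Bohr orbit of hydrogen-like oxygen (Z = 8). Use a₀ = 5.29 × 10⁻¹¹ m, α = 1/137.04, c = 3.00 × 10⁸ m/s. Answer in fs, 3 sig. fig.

0.0641 fs

r = n²a₀/Z = 3²·5.29 × 10⁻¹¹/8 = 5.95 × 10⁻¹¹ m
v = Zαc/n = 8·0.00730·3.00 × 10⁸/3 = 5.84 × 10⁶ m/s
T = 2πr/v = 6.41 × 10⁻¹⁷ s = 0.0641 fs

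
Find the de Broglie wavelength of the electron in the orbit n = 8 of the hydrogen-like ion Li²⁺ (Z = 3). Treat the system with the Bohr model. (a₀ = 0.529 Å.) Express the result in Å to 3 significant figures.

8.86 Å

The Bohr quantisation condition is nλ = 2πr_n.
r_n = n²a₀/Z = 11.3 Å
λ = 2πr_n/n = 2π·11.3/8 = 8.86 Å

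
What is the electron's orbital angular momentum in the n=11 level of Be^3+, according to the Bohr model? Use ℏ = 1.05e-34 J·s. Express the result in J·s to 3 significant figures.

1.16e-33 J·s

L_n = nℏ = 11 × 1.05e-34 = 1.16e-33 J·s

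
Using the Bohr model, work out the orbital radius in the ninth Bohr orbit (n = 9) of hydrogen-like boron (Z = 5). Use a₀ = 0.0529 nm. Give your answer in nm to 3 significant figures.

r_n = n²a₀/Z = 9² × 0.0529 / 5
    = 81 × 0.0529 / 5 = 0.857 nm

0.857 nm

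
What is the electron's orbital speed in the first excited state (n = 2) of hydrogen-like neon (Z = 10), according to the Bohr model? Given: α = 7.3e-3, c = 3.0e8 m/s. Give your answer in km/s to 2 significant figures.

v_n = Zαc/n = 10 × 0.0073 × 3.0e8 / 2
    = 1.1e4 km/s

1.1e4 km/s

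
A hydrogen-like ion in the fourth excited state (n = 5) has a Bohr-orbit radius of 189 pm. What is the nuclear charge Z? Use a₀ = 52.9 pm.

7

r_n = n²a₀/Z ⇒ Z = n²a₀/r = 5² × 52.9 / 189 ≈ 7.00
Z = 7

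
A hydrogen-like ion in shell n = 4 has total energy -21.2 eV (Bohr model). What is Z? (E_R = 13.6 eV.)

E_n = −E_R Z²/n² ⇒ Z² = −E_n n²/E_R = 21.2 × 4² / 13.6 ≈ 24.94
Z = 5

5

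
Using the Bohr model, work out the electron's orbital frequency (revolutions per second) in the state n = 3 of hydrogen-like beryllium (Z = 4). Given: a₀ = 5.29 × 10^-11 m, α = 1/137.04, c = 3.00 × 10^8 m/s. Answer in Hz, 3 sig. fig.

3.90 × 10^15 Hz

r = n²a₀/Z = 1.19 × 10^-10 m, v = Zαc/n = 2.92 × 10^6 m/s
f = v/(2πr) = 3.90 × 10^15 Hz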